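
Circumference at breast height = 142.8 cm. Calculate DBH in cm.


Formula: DBH = C / pi
DBH = 142.8 / pi
pi = 3.14159...
DBH = 45.5 cm

45.5


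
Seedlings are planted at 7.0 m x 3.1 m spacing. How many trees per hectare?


Formula: TPH = 10000 m^2/ha / (spacing_x * spacing_y)
Area per tree = 7.0 m * 3.1 m = 21.7 m^2
TPH = 10000 / 21.7 = 461 trees/ha

461


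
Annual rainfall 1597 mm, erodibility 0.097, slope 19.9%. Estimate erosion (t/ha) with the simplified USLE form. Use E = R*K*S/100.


Formula: E = R * K * S / 100  (simplified USLE)
R * K = 1597 * 0.097 = 154.909
E = 154.909 * 19.9 / 100 = 30.83 t/ha

30.83


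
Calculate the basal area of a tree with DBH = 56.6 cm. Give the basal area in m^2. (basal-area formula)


Formula: BA = pi * (DBH/2)^2 / 10000  (cm^2 to m^2)
Radius = DBH/2 = 56.6/2 = 28.3 cm
BA = pi * 28.3^2 / 10000
   = 2516.0701 cm^2 / 10000
   = 0.2516 m^2

0.2516


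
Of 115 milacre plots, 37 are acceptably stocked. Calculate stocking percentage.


Formula: Stocking % = stocked plots / total plots * 100
Stocking = 37 / 115 * 100
Stocking = 0.3217 * 100 = 32.2%

32.2


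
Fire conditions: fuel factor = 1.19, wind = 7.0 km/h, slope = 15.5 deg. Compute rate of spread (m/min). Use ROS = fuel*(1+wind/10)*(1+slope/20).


Formula: ROS = fuel * (1 + wind/10) * (1 + slope/20)
Wind factor = 1 + 7.0/10 = 1.7
Slope factor = 1 + 15.5/20 = 1.775
ROS = 1.19 * 1.7 * 1.775 = 3.59 m/min

3.59


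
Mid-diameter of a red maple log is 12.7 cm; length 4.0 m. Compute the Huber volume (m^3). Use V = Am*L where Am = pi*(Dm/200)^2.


Huber: V = Am * L,  Am = pi*(Dm/200)^2
Am = pi*(12.7/200)^2 = 0.012668 m^2
V = 0.012668*4.0 = 0.0507 m^3

0.0507


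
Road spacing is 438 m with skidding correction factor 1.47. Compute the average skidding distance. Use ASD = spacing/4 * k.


Formula: ASD = (spacing / 4) * correction
Uncorrected distance = spacing / 4 = 438 / 4 = 109.5 m
ASD = 109.5 * 1.47 = 161 m

161


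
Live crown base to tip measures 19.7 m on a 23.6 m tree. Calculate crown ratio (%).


Formula: Crown Ratio = (Crown Length / Total Height) * 100
CR = (19.7 m / 23.6 m) * 100
CR = 0.8347 * 100 = 83.5%

83.5


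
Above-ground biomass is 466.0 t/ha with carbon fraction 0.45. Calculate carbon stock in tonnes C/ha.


Formula: Carbon Stock = Biomass * Carbon Fraction
C = 466.0 t/ha * 0.45
C = 209.7 t C/ha

209.7


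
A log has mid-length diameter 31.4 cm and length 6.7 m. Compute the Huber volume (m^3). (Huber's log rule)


Huber: V = Am * L,  Am = pi*(Dm/200)^2
Am = pi*(31.4/200)^2 = 0.077437 m^2
V = 0.077437*6.7 = 0.5188 m^3

0.5188


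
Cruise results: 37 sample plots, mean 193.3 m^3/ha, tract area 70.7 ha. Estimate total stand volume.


Formula: Total Volume = Mean Volume per ha * Total Area
Total Volume = 193.3 m^3/ha * 70.7 ha
Total Volume = 13666 m^3

13666


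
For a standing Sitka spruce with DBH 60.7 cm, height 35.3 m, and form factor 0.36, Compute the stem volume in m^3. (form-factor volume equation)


Formula: V = pi * (DBH/200)^2 * H * ff
Radius = DBH/200 = 60.7/200 = 0.3035 m
Radius^2 = 0.3035^2 = 0.09211225 m^2
V = pi * 0.09211225 * 35.3 * 0.36
V = 3.677 m^3

3.677


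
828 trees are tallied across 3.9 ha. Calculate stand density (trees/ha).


Formula: Stand Density = N_trees / Area_ha
Density = 828 trees / 3.9 ha
Density = 212 trees/ha

212


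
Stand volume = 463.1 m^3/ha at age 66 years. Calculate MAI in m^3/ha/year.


Formula: MAI = Total Volume / Stand Age
MAI = 463.1 m^3/ha / 66 years
MAI = 7.02 m^3/ha/year

7.02


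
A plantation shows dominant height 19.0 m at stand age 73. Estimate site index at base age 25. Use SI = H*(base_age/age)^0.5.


Formula: SI = H_dom * (base_age / age)^0.5
Age ratio = 25 / 73 = 0.34247
sqrt(age_ratio) = 0.58521
SI = 19.0 * 0.58521 = 11.1 m

11.1


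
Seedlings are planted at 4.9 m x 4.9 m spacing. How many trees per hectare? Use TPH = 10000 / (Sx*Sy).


Formula: TPH = 10000 m^2/ha / (spacing_x * spacing_y)
Area per tree = 4.9 m * 4.9 m = 24.01 m^2
TPH = 10000 / 24.01 = 416 trees/ha

416


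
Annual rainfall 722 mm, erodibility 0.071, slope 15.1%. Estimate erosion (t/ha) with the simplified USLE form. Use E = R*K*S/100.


Formula: E = R * K * S / 100  (simplified USLE)
R * K = 722 * 0.071 = 51.262
E = 51.262 * 15.1 / 100 = 7.74 t/ha

7.74


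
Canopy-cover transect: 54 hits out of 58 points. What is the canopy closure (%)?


Formula: Canopy closure = covered points / total points * 100
Closure = 54 / 58 * 100
Closure = 0.931 * 100 = 93.1%

93.1


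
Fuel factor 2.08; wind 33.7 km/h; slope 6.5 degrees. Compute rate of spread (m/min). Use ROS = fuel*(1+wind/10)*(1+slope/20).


Formula: ROS = fuel * (1 + wind/10) * (1 + slope/20)
Wind factor = 1 + 33.7/10 = 4.37
Slope factor = 1 + 6.5/20 = 1.325
ROS = 2.08 * 4.37 * 1.325 = 12.04 m/min

12.04


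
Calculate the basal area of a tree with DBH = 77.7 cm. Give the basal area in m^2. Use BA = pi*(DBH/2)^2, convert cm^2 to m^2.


Formula: BA = pi * (DBH/2)^2 / 10000  (cm^2 to m^2)
Radius = DBH/2 = 77.7/2 = 38.85 cm
BA = pi * 38.85^2 / 10000
   = 4741.6765 cm^2 / 10000
   = 0.4742 m^2

0.4742


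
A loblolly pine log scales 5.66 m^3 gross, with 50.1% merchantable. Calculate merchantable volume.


Formula: MV = V_total * (merchantable_pct / 100)
Merchantable fraction = 50.1% / 100 = 0.501
MV = 5.66 m^3 * 0.501 = 2.836 m^3

2.836


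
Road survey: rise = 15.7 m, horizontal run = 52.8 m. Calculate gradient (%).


Formula: Gradient = rise / run * 100
Gradient = 15.7 / 52.8 * 100 = 29.7%

29.7


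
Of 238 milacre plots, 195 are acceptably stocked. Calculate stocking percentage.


Formula: Stocking % = stocked plots / total plots * 100
Stocking = 195 / 238 * 100
Stocking = 0.8193 * 100 = 81.9%

81.9


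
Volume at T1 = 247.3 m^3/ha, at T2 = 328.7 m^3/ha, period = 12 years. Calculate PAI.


Formula: PAI = (V_T2 - V_T1) / (T2 - T1)
Volume increment = 328.7 - 247.3 = 81.4 m^3/ha
PAI = 81.4 / 12 = 6.78 m^3/ha/year

6.78


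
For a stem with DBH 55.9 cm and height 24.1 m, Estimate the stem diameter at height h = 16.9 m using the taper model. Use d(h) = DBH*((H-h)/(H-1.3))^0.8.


Taper: d(h) = DBH * ((H - h) / (H - 1.3))^0.8
Numerator = H - h = 24.1 - 16.9 = 7.2 m
Denominator = H - 1.3 = 24.1 - 1.3 = 22.8 m
Ratio = 7.2 / 22.8 = 0.31579
d = 55.9 * 0.31579^0.8 = 22.2 cm

22.2


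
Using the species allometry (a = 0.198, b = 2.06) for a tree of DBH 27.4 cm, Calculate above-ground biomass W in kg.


Formula: W = a * DBH^b  (allometric power law)
DBH^b = 27.4^2.06 = 915.7273
W = 0.198 * 915.7273 = 181.3 kg

181.3


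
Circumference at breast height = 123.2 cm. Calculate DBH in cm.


Formula: DBH = C / pi
DBH = 123.2 / pi
pi = 3.14159...
DBH = 39.2 cm

39.2


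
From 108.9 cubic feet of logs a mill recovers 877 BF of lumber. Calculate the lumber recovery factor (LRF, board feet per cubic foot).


Formula: LRF = Lumber Output (BF) / Log Input (ft^3)
LRF = 877 BF / 108.9 ft^3
LRF = 8.05 BF/ft^3

8.05


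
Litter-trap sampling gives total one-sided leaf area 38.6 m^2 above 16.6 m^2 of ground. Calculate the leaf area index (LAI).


Formula: LAI = total leaf area / ground area  (dimensionless)
LAI = 38.6 m^2 / 16.6 m^2
LAI = 2.33

2.33


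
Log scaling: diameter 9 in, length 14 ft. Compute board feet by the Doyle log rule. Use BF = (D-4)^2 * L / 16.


Doyle: BF = (D - 4)^2 * L / 16
Adjusted diameter = 9 - 4 = 5 in
(D-4)^2 = 5^2 = 25
BF = 25 * 14 / 16 = 22 BF

22


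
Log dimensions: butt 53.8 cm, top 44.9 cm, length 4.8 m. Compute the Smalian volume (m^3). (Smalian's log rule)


Smalian: V = (A1 + A2)/2 * L,  A = pi*(D/200)^2
A1 = pi*(53.8/200)^2 = 0.227329 m^2
A2 = pi*(44.9/200)^2 = 0.158337 m^2
V = (0.227329+0.158337)/2*4.8 = 0.9256 m^3

0.9256


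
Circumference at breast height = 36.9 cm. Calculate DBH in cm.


Formula: DBH = C / pi
DBH = 36.9 / pi
pi = 3.14159...
DBH = 11.7 cm

11.7


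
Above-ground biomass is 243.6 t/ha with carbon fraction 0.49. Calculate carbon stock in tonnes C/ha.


Formula: Carbon Stock = Biomass * Carbon Fraction
C = 243.6 t/ha * 0.49
C = 119.4 t C/ha

119.4


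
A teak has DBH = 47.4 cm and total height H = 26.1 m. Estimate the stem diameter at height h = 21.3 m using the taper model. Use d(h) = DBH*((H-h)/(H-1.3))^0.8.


Taper: d(h) = DBH * ((H - h) / (H - 1.3))^0.8
Numerator = H - h = 26.1 - 21.3 = 4.8 m
Denominator = H - 1.3 = 26.1 - 1.3 = 24.8 m
Ratio = 4.8 / 24.8 = 0.19355
d = 47.4 * 0.19355^0.8 = 12.7 cm

12.7


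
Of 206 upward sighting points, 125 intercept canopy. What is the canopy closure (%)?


Formula: Canopy closure = covered points / total points * 100
Closure = 125 / 206 * 100
Closure = 0.6068 * 100 = 60.7%

60.7


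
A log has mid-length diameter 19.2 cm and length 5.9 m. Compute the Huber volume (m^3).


Huber: V = Am * L,  Am = pi*(Dm/200)^2
Am = pi*(19.2/200)^2 = 0.028953 m^2
V = 0.028953*5.9 = 0.1708 m^3

0.1708


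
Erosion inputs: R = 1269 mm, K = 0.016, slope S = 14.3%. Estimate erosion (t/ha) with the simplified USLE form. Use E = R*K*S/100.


Formula: E = R * K * S / 100  (simplified USLE)
R * K = 1269 * 0.016 = 20.304
E = 20.304 * 14.3 / 100 = 2.9 t/ha

2.9


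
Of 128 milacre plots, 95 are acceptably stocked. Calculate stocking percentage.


Formula: Stocking % = stocked plots / total plots * 100
Stocking = 95 / 128 * 100
Stocking = 0.7422 * 100 = 74.2%

74.2


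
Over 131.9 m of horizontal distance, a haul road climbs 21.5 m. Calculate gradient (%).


Formula: Gradient = rise / run * 100
Gradient = 21.5 / 131.9 * 100 = 16.3%

16.3


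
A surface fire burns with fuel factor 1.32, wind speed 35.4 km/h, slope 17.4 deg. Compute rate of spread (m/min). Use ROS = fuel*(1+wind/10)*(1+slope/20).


Formula: ROS = fuel * (1 + wind/10) * (1 + slope/20)
Wind factor = 1 + 35.4/10 = 4.54
Slope factor = 1 + 17.4/20 = 1.87
ROS = 1.32 * 4.54 * 1.87 = 11.21 m/min

11.21


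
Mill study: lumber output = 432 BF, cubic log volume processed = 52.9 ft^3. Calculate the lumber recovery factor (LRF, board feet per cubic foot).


Formula: LRF = Lumber Output (BF) / Log Input (ft^3)
LRF = 432 BF / 52.9 ft^3
LRF = 8.17 BF/ft^3

8.17


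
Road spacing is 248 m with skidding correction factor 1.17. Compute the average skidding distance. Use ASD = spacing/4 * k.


Formula: ASD = (spacing / 4) * correction
Uncorrected distance = spacing / 4 = 248 / 4 = 62 m
ASD = 62 * 1.17 = 73 m

73


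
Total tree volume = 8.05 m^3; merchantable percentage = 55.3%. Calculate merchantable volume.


Formula: MV = V_total * (merchantable_pct / 100)
Merchantable fraction = 55.3% / 100 = 0.553
MV = 8.05 m^3 * 0.553 = 4.452 m^3

4.452


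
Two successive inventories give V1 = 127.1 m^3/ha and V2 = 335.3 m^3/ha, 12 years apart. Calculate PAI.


Formula: PAI = (V_T2 - V_T1) / (T2 - T1)
Volume increment = 335.3 - 127.1 = 208.2 m^3/ha
PAI = 208.2 / 12 = 17.35 m^3/ha/year

17.35


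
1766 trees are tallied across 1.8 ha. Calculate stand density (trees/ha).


Formula: Stand Density = N_trees / Area_ha
Density = 1766 trees / 1.8 ha
Density = 981 trees/ha

981


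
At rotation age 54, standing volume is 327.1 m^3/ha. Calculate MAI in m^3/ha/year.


Formula: MAI = Total Volume / Stand Age
MAI = 327.1 m^3/ha / 54 years
MAI = 6.06 m^3/ha/year

6.06


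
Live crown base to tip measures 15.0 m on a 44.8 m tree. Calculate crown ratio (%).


Formula: Crown Ratio = (Crown Length / Total Height) * 100
CR = (15.0 m / 44.8 m) * 100
CR = 0.3348 * 100 = 33.5%

33.5


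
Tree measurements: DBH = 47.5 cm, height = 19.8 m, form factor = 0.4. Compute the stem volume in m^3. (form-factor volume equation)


Formula: V = pi * (DBH/200)^2 * H * ff
Radius = DBH/200 = 47.5/200 = 0.2375 m
Radius^2 = 0.2375^2 = 0.05640625 m^2
V = pi * 0.05640625 * 19.8 * 0.4
V = 1.403 m^3

1.403


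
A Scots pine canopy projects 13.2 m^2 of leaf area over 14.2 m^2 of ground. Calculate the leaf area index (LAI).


Formula: LAI = total leaf area / ground area  (dimensionless)
LAI = 13.2 m^2 / 14.2 m^2
LAI = 0.93

0.93


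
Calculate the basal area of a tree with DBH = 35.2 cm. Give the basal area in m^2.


Formula: BA = pi * (DBH/2)^2 / 10000  (cm^2 to m^2)
Radius = DBH/2 = 35.2/2 = 17.6 cm
BA = pi * 17.6^2 / 10000
   = 973.1397 cm^2 / 10000
   = 0.0973 m^2

0.0973


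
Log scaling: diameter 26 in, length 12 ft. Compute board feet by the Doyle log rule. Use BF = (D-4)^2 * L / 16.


Doyle: BF = (D - 4)^2 * L / 16
Adjusted diameter = 26 - 4 = 22 in
(D-4)^2 = 22^2 = 484
BF = 484 * 12 / 16 = 363 BF

363


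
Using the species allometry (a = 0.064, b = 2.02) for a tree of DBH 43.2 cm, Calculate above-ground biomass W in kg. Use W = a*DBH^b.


Formula: W = a * DBH^b  (allometric power law)
DBH^b = 43.2^2.02 = 2012.2279
W = 0.064 * 2012.2279 = 128.8 kg

128.8


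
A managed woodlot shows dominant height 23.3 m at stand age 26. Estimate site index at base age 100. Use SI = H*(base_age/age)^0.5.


Formula: SI = H_dom * (base_age / age)^0.5
Age ratio = 100 / 26 = 3.84615
sqrt(age_ratio) = 1.96116
SI = 23.3 * 1.96116 = 45.7 m

45.7


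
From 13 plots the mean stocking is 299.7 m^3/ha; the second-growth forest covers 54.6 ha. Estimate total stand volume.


Formula: Total Volume = Mean Volume per ha * Total Area
Total Volume = 299.7 m^3/ha * 54.6 ha
Total Volume = 16364 m^3

16364


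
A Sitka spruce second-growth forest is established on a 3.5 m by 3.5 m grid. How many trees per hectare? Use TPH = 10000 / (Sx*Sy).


Formula: TPH = 10000 m^2/ha / (spacing_x * spacing_y)
Area per tree = 3.5 m * 3.5 m = 12.25 m^2
TPH = 10000 / 12.25 = 816 trees/ha

816


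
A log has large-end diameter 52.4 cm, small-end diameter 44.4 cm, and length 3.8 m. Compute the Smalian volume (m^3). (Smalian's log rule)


Smalian: V = (A1 + A2)/2 * L,  A = pi*(D/200)^2
A1 = pi*(52.4/200)^2 = 0.215651 m^2
A2 = pi*(44.4/200)^2 = 0.15483 m^2
V = (0.215651+0.15483)/2*3.8 = 0.7039 m^3

0.7039


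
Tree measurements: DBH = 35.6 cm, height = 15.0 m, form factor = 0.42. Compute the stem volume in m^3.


Formula: V = pi * (DBH/200)^2 * H * ff
Radius = DBH/200 = 35.6/200 = 0.178 m
Radius^2 = 0.178^2 = 0.031684 m^2
V = pi * 0.031684 * 15.0 * 0.42
V = 0.627 m^3

0.627


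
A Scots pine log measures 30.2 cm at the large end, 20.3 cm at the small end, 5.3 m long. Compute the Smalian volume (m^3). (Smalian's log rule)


Smalian: V = (A1 + A2)/2 * L,  A = pi*(D/200)^2
A1 = pi*(30.2/200)^2 = 0.071631 m^2
A2 = pi*(20.3/200)^2 = 0.032365 m^2
V = (0.071631+0.032365)/2*5.3 = 0.2756 m^3

0.2756


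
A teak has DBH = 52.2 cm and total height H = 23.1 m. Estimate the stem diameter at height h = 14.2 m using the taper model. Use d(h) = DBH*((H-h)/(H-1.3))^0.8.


Taper: d(h) = DBH * ((H - h) / (H - 1.3))^0.8
Numerator = H - h = 23.1 - 14.2 = 8.9 m
Denominator = H - 1.3 = 23.1 - 1.3 = 21.8 m
Ratio = 8.9 / 21.8 = 0.40826
d = 52.2 * 0.40826^0.8 = 25.5 cm

25.5


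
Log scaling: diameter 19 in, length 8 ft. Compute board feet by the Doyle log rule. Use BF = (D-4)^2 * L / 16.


Doyle: BF = (D - 4)^2 * L / 16
Adjusted diameter = 19 - 4 = 15 in
(D-4)^2 = 15^2 = 225
BF = 225 * 8 / 16 = 113 BF

113


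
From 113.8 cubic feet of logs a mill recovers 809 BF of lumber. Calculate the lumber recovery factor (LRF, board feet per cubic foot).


Formula: LRF = Lumber Output (BF) / Log Input (ft^3)
LRF = 809 BF / 113.8 ft^3
LRF = 7.11 BF/ft^3

7.11


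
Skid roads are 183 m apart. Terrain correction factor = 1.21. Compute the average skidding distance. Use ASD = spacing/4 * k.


Formula: ASD = (spacing / 4) * correction
Uncorrected distance = spacing / 4 = 183 / 4 = 45.75 m
ASD = 45.75 * 1.21 = 55 m

55


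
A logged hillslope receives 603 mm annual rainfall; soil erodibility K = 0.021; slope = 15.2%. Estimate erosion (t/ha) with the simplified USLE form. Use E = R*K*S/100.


Formula: E = R * K * S / 100  (simplified USLE)
R * K = 603 * 0.021 = 12.663
E = 12.663 * 15.2 / 100 = 1.92 t/ha

1.92


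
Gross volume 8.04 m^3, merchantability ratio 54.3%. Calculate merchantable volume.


Formula: MV = V_total * (merchantable_pct / 100)
Merchantable fraction = 54.3% / 100 = 0.543
MV = 8.04 m^3 * 0.543 = 4.366 m^3

4.366


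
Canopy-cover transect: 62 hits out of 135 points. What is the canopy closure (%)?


Formula: Canopy closure = covered points / total points * 100
Closure = 62 / 135 * 100
Closure = 0.4593 * 100 = 45.9%

45.9


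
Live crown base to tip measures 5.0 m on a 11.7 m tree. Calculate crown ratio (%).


Formula: Crown Ratio = (Crown Length / Total Height) * 100
CR = (5.0 m / 11.7 m) * 100
CR = 0.4274 * 100 = 42.7%

42.7


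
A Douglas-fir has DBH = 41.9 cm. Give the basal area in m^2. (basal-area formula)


Formula: BA = pi * (DBH/2)^2 / 10000  (cm^2 to m^2)
Radius = DBH/2 = 41.9/2 = 20.95 cm
BA = pi * 20.95^2 / 10000
   = 1378.8529 cm^2 / 10000
   = 0.1379 m^2

0.1379


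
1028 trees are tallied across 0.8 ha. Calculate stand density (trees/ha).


Formula: Stand Density = N_trees / Area_ha
Density = 1028 trees / 0.8 ha
Density = 1285 trees/ha

1285


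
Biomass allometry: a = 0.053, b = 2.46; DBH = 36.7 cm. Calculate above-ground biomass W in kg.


Formula: W = a * DBH^b  (allometric power law)
DBH^b = 36.7^2.46 = 7064.4526
W = 0.053 * 7064.4526 = 374.4 kg

374.4


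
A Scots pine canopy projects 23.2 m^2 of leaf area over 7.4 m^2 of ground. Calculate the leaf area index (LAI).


Formula: LAI = total leaf area / ground area  (dimensionless)
LAI = 23.2 m^2 / 7.4 m^2
LAI = 3.14

3.14


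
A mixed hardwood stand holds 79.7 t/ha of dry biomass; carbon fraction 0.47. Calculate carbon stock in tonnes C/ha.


Formula: Carbon Stock = Biomass * Carbon Fraction
C = 79.7 t/ha * 0.47
C = 37.5 t C/ha

37.5


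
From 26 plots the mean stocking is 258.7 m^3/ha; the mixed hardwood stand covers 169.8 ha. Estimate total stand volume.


Formula: Total Volume = Mean Volume per ha * Total Area
Total Volume = 258.7 m^3/ha * 169.8 ha
Total Volume = 43927 m^3

43927


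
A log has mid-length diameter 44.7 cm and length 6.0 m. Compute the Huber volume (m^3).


Huber: V = Am * L,  Am = pi*(Dm/200)^2
Am = pi*(44.7/200)^2 = 0.15693 m^2
V = 0.15693*6.0 = 0.9416 m^3

0.9416


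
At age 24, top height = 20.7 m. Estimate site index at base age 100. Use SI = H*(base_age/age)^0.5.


Formula: SI = H_dom * (base_age / age)^0.5
Age ratio = 100 / 24 = 4.16667
sqrt(age_ratio) = 2.04124
SI = 20.7 * 2.04124 = 42.3 m

42.3


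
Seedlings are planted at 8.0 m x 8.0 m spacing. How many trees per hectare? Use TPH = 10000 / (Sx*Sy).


Formula: TPH = 10000 m^2/ha / (spacing_x * spacing_y)
Area per tree = 8.0 m * 8.0 m = 64.0 m^2
TPH = 10000 / 64.0 = 156 trees/ha

156


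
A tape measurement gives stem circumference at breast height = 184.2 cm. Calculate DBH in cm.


Formula: DBH = C / pi
DBH = 184.2 / pi
pi = 3.14159...
DBH = 58.6 cm

58.6


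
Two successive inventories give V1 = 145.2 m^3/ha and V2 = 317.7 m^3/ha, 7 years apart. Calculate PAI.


Formula: PAI = (V_T2 - V_T1) / (T2 - T1)
Volume increment = 317.7 - 145.2 = 172.5 m^3/ha
PAI = 172.5 / 7 = 24.64 m^3/ha/year

24.64


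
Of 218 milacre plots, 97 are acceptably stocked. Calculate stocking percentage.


Formula: Stocking % = stocked plots / total plots * 100
Stocking = 97 / 218 * 100
Stocking = 0.445 * 100 = 44.5%

44.5


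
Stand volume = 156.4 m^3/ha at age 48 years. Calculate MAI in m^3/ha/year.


Formula: MAI = Total Volume / Stand Age
MAI = 156.4 m^3/ha / 48 years
MAI = 3.26 m^3/ha/year

3.26


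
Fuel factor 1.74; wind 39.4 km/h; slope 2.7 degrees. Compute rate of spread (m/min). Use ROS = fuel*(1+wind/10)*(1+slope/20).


Formula: ROS = fuel * (1 + wind/10) * (1 + slope/20)
Wind factor = 1 + 39.4/10 = 4.94
Slope factor = 1 + 2.7/20 = 1.135
ROS = 1.74 * 4.94 * 1.135 = 9.76 m/min

9.76


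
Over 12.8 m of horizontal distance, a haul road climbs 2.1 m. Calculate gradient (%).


Formula: Gradient = rise / run * 100
Gradient = 2.1 / 12.8 * 100 = 16.4%

16.4


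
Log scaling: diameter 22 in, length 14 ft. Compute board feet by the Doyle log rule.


Doyle: BF = (D - 4)^2 * L / 16
Adjusted diameter = 22 - 4 = 18 in
(D-4)^2 = 18^2 = 324
BF = 324 * 14 / 16 = 284 BF

284


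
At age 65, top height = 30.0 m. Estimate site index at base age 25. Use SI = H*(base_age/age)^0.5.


Formula: SI = H_dom * (base_age / age)^0.5
Age ratio = 25 / 65 = 0.38462
sqrt(age_ratio) = 0.62017
SI = 30.0 * 0.62017 = 18.6 m

18.6


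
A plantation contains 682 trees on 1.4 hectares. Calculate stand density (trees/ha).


Formula: Stand Density = N_trees / Area_ha
Density = 682 trees / 1.4 ha
Density = 487 trees/ha

487


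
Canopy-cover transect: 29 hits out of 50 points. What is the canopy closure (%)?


Formula: Canopy closure = covered points / total points * 100
Closure = 29 / 50 * 100
Closure = 0.58 * 100 = 58.0%

58.0


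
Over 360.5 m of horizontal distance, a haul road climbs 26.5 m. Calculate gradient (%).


Formula: Gradient = rise / run * 100
Gradient = 26.5 / 360.5 * 100 = 7.4%

7.4


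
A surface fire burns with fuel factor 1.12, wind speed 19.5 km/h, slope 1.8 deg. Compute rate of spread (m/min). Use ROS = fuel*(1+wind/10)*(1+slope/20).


Formula: ROS = fuel * (1 + wind/10) * (1 + slope/20)
Wind factor = 1 + 19.5/10 = 2.95
Slope factor = 1 + 1.8/20 = 1.09
ROS = 1.12 * 2.95 * 1.09 = 3.6 m/min

3.6


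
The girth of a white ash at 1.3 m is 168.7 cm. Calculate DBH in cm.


Formula: DBH = C / pi
DBH = 168.7 / pi
pi = 3.14159...
DBH = 53.7 cm

53.7


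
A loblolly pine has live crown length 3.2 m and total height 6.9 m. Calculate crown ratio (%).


Formula: Crown Ratio = (Crown Length / Total Height) * 100
CR = (3.2 m / 6.9 m) * 100
CR = 0.4638 * 100 = 46.4%

46.4


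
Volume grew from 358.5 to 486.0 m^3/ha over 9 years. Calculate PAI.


Formula: PAI = (V_T2 - V_T1) / (T2 - T1)
Volume increment = 486.0 - 358.5 = 127.5 m^3/ha
PAI = 127.5 / 9 = 14.17 m^3/ha/year

14.17


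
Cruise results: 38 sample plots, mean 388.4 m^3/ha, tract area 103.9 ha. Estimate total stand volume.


Formula: Total Volume = Mean Volume per ha * Total Area
Total Volume = 388.4 m^3/ha * 103.9 ha
Total Volume = 40355 m^3

40355


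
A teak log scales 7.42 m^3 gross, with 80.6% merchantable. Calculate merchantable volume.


Formula: MV = V_total * (merchantable_pct / 100)
Merchantable fraction = 80.6% / 100 = 0.806
MV = 7.42 m^3 * 0.806 = 5.981 m^3

5.981


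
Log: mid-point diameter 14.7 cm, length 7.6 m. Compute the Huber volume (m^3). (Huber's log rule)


Huber: V = Am * L,  Am = pi*(Dm/200)^2
Am = pi*(14.7/200)^2 = 0.016972 m^2
V = 0.016972*7.6 = 0.129 m^3

0.129


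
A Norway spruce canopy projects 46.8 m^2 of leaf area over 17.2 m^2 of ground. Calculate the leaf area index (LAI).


Formula: LAI = total leaf area / ground area  (dimensionless)
LAI = 46.8 m^2 / 17.2 m^2
LAI = 2.72

2.72


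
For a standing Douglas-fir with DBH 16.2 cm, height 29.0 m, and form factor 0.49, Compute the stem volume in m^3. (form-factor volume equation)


Formula: V = pi * (DBH/200)^2 * H * ff
Radius = DBH/200 = 16.2/200 = 0.081 m
Radius^2 = 0.081^2 = 0.006561 m^2
V = pi * 0.006561 * 29.0 * 0.49
V = 0.293 m^3

0.293


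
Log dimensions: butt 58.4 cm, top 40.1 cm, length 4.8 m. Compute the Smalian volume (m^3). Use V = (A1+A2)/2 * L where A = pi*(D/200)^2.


Smalian: V = (A1 + A2)/2 * L,  A = pi*(D/200)^2
A1 = pi*(58.4/200)^2 = 0.267865 m^2
A2 = pi*(40.1/200)^2 = 0.126293 m^2
V = (0.267865+0.126293)/2*4.8 = 0.946 m^3

0.946


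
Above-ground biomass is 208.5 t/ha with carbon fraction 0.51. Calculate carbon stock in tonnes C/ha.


Formula: Carbon Stock = Biomass * Carbon Fraction
C = 208.5 t/ha * 0.51
C = 106.3 t C/ha

106.3


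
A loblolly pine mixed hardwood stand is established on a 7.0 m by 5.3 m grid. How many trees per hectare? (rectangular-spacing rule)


Formula: TPH = 10000 m^2/ha / (spacing_x * spacing_y)
Area per tree = 7.0 m * 5.3 m = 37.1 m^2
TPH = 10000 / 37.1 = 270 trees/ha

270


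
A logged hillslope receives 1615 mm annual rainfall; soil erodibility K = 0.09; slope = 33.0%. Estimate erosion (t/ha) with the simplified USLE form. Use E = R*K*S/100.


Formula: E = R * K * S / 100  (simplified USLE)
R * K = 1615 * 0.09 = 145.35
E = 145.35 * 33.0 / 100 = 47.97 t/ha

47.97


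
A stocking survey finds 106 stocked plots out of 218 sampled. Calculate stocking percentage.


Formula: Stocking % = stocked plots / total plots * 100
Stocking = 106 / 218 * 100
Stocking = 0.4862 * 100 = 48.6%

48.6


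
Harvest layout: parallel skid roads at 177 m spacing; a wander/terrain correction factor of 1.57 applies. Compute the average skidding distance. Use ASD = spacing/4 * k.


Formula: ASD = (spacing / 4) * correction
Uncorrected distance = spacing / 4 = 177 / 4 = 44.25 m
ASD = 44.25 * 1.57 = 69 m

69


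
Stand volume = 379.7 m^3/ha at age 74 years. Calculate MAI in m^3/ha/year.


Formula: MAI = Total Volume / Stand Age
MAI = 379.7 m^3/ha / 74 years
MAI = 5.13 m^3/ha/year

5.13


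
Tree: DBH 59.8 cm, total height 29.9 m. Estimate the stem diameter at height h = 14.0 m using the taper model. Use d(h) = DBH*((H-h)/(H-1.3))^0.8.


Taper: d(h) = DBH * ((H - h) / (H - 1.3))^0.8
Numerator = H - h = 29.9 - 14.0 = 15.9 m
Denominator = H - 1.3 = 29.9 - 1.3 = 28.6 m
Ratio = 15.9 / 28.6 = 0.55594
d = 59.8 * 0.55594^0.8 = 37.4 cm

37.4


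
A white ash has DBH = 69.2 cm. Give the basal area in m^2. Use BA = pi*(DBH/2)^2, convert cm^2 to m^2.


Formula: BA = pi * (DBH/2)^2 / 10000  (cm^2 to m^2)
Radius = DBH/2 = 69.2/2 = 34.6 cm
BA = pi * 34.6^2 / 10000
   = 3760.9891 cm^2 / 10000
   = 0.3761 m^2

0.3761


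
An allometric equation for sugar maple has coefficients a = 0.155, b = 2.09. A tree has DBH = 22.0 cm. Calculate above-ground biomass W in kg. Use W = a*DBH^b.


Formula: W = a * DBH^b  (allometric power law)
DBH^b = 22.0^2.09 = 639.2392
W = 0.155 * 639.2392 = 99.1 kg

99.1


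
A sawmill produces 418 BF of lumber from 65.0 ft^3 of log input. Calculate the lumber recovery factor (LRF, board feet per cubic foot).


Formula: LRF = Lumber Output (BF) / Log Input (ft^3)
LRF = 418 BF / 65.0 ft^3
LRF = 6.43 BF/ft^3

6.43


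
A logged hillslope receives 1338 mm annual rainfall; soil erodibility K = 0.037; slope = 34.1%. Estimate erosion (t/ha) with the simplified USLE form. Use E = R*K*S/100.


Formula: E = R * K * S / 100  (simplified USLE)
R * K = 1338 * 0.037 = 49.506
E = 49.506 * 34.1 / 100 = 16.88 t/ha

16.88


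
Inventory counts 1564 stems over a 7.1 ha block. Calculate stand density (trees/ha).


Formula: Stand Density = N_trees / Area_ha
Density = 1564 trees / 7.1 ha
Density = 220 trees/ha

220


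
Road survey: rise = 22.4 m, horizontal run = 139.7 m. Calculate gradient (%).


Formula: Gradient = rise / run * 100
Gradient = 22.4 / 139.7 * 100 = 16.0%

16.0


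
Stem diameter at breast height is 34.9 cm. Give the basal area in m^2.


Formula: BA = pi * (DBH/2)^2 / 10000  (cm^2 to m^2)
Radius = DBH/2 = 34.9/2 = 17.45 cm
BA = pi * 17.45^2 / 10000
   = 956.6228 cm^2 / 10000
   = 0.0957 m^2

0.0957


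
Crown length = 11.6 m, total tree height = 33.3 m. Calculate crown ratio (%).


Formula: Crown Ratio = (Crown Length / Total Height) * 100
CR = (11.6 m / 33.3 m) * 100
CR = 0.3483 * 100 = 34.8%

34.8


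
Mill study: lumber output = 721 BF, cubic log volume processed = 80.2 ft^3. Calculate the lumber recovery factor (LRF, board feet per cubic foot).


Formula: LRF = Lumber Output (BF) / Log Input (ft^3)
LRF = 721 BF / 80.2 ft^3
LRF = 8.99 BF/ft^3

8.99


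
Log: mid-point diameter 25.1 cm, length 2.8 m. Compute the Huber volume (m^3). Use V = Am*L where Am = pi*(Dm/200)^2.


Huber: V = Am * L,  Am = pi*(Dm/200)^2
Am = pi*(25.1/200)^2 = 0.049481 m^2
V = 0.049481*2.8 = 0.1385 m^3

0.1385


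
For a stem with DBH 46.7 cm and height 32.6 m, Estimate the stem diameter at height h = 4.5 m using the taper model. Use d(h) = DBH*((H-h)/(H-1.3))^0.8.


Taper: d(h) = DBH * ((H - h) / (H - 1.3))^0.8
Numerator = H - h = 32.6 - 4.5 = 28.1 m
Denominator = H - 1.3 = 32.6 - 1.3 = 31.3 m
Ratio = 28.1 / 31.3 = 0.89776
d = 46.7 * 0.89776^0.8 = 42.8 cm

42.8


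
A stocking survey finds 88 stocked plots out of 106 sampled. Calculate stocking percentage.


Formula: Stocking % = stocked plots / total plots * 100
Stocking = 88 / 106 * 100
Stocking = 0.8302 * 100 = 83.0%

83.0


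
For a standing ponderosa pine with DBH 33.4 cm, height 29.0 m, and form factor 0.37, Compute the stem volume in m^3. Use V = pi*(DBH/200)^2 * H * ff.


Formula: V = pi * (DBH/200)^2 * H * ff
Radius = DBH/200 = 33.4/200 = 0.167 m
Radius^2 = 0.167^2 = 0.027889 m^2
V = pi * 0.027889 * 29.0 * 0.37
V = 0.94 m^3

0.94


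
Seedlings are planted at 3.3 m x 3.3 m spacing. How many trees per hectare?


Formula: TPH = 10000 m^2/ha / (spacing_x * spacing_y)
Area per tree = 3.3 m * 3.3 m = 10.89 m^2
TPH = 10000 / 10.89 = 918 trees/ha

918


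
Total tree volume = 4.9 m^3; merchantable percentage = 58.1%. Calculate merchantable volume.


Formula: MV = V_total * (merchantable_pct / 100)
Merchantable fraction = 58.1% / 100 = 0.581
MV = 4.9 m^3 * 0.581 = 2.847 m^3

2.847


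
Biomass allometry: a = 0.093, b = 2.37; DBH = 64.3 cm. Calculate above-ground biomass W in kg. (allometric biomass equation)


Formula: W = a * DBH^b  (allometric power law)
DBH^b = 64.3^2.37 = 19295.6763
W = 0.093 * 19295.6763 = 1794.5 kg

1794.5


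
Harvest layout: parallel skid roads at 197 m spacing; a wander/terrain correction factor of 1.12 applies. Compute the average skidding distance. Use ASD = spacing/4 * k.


Formula: ASD = (spacing / 4) * correction
Uncorrected distance = spacing / 4 = 197 / 4 = 49.25 m
ASD = 49.25 * 1.12 = 55 m

55


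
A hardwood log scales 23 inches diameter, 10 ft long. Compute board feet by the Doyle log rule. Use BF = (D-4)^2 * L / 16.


Doyle: BF = (D - 4)^2 * L / 16
Adjusted diameter = 23 - 4 = 19 in
(D-4)^2 = 19^2 = 361
BF = 361 * 10 / 16 = 226 BF

226


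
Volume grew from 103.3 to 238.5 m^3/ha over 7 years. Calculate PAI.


Formula: PAI = (V_T2 - V_T1) / (T2 - T1)
Volume increment = 238.5 - 103.3 = 135.2 m^3/ha
PAI = 135.2 / 7 = 19.31 m^3/ha/year

19.31


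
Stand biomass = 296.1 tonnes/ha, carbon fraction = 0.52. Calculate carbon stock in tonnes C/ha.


Formula: Carbon Stock = Biomass * Carbon Fraction
C = 296.1 t/ha * 0.52
C = 154.0 t C/ha

154.0


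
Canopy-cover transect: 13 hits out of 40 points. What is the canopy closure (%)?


Formula: Canopy closure = covered points / total points * 100
Closure = 13 / 40 * 100
Closure = 0.325 * 100 = 32.5%

32.5


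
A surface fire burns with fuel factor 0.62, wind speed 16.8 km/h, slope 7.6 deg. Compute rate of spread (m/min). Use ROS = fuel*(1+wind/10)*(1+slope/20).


Formula: ROS = fuel * (1 + wind/10) * (1 + slope/20)
Wind factor = 1 + 16.8/10 = 2.68
Slope factor = 1 + 7.6/20 = 1.38
ROS = 0.62 * 2.68 * 1.38 = 2.29 m/min

2.29


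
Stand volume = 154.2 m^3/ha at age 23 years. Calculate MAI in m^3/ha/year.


Formula: MAI = Total Volume / Stand Age
MAI = 154.2 m^3/ha / 23 years
MAI = 6.7 m^3/ha/year

6.7


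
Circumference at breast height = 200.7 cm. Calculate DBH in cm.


Formula: DBH = C / pi
DBH = 200.7 / pi
pi = 3.14159...
DBH = 63.9 cm

63.9


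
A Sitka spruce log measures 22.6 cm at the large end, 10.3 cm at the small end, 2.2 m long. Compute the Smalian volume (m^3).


Smalian: V = (A1 + A2)/2 * L,  A = pi*(D/200)^2
A1 = pi*(22.6/200)^2 = 0.040115 m^2
A2 = pi*(10.3/200)^2 = 0.008332 m^2
V = (0.040115+0.008332)/2*2.2 = 0.0533 m^3

0.0533


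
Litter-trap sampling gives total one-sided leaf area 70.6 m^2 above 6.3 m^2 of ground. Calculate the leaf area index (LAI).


Formula: LAI = total leaf area / ground area  (dimensionless)
LAI = 70.6 m^2 / 6.3 m^2
LAI = 11.21

11.21


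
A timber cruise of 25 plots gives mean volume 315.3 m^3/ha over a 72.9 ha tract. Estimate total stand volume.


Formula: Total Volume = Mean Volume per ha * Total Area
Total Volume = 315.3 m^3/ha * 72.9 ha
Total Volume = 22985 m^3

22985


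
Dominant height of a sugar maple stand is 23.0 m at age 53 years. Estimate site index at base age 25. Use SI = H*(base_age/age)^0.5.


Formula: SI = H_dom * (base_age / age)^0.5
Age ratio = 25 / 53 = 0.4717
sqrt(age_ratio) = 0.6868
SI = 23.0 * 0.6868 = 15.8 m

15.8


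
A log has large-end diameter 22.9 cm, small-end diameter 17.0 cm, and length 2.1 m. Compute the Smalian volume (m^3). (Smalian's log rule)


Smalian: V = (A1 + A2)/2 * L,  A = pi*(D/200)^2
A1 = pi*(22.9/200)^2 = 0.041187 m^2
A2 = pi*(17.0/200)^2 = 0.022698 m^2
V = (0.041187+0.022698)/2*2.1 = 0.0671 m^3

0.0671


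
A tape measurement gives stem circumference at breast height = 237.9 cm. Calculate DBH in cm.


Formula: DBH = C / pi
DBH = 237.9 / pi
pi = 3.14159...
DBH = 75.7 cm

75.7


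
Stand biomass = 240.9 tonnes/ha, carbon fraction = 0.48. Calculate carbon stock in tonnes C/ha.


Formula: Carbon Stock = Biomass * Carbon Fraction
C = 240.9 t/ha * 0.48
C = 115.6 t C/ha

115.6


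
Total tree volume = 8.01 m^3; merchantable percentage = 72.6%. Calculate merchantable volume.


Formula: MV = V_total * (merchantable_pct / 100)
Merchantable fraction = 72.6% / 100 = 0.726
MV = 8.01 m^3 * 0.726 = 5.815 m^3

5.815


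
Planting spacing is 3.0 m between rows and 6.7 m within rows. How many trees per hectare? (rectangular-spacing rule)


Formula: TPH = 10000 m^2/ha / (spacing_x * spacing_y)
Area per tree = 3.0 m * 6.7 m = 20.1 m^2
TPH = 10000 / 20.1 = 498 trees/ha

498


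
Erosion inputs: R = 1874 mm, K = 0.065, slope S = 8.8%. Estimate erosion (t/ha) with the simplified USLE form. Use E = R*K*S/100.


Formula: E = R * K * S / 100  (simplified USLE)
R * K = 1874 * 0.065 = 121.81
E = 121.81 * 8.8 / 100 = 10.72 t/ha

10.72


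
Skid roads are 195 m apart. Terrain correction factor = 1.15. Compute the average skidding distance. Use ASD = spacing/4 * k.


Formula: ASD = (spacing / 4) * correction
Uncorrected distance = spacing / 4 = 195 / 4 = 48.75 m
ASD = 48.75 * 1.15 = 56 m

56


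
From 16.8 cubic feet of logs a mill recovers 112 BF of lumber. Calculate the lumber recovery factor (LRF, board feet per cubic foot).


Formula: LRF = Lumber Output (BF) / Log Input (ft^3)
LRF = 112 BF / 16.8 ft^3
LRF = 6.67 BF/ft^3

6.67


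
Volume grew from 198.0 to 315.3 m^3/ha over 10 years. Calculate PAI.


Formula: PAI = (V_T2 - V_T1) / (T2 - T1)
Volume increment = 315.3 - 198.0 = 117.3 m^3/ha
PAI = 117.3 / 10 = 11.73 m^3/ha/year

11.73


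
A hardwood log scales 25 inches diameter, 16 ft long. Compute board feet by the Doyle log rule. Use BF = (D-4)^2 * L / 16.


Doyle: BF = (D - 4)^2 * L / 16
Adjusted diameter = 25 - 4 = 21 in
(D-4)^2 = 21^2 = 441
BF = 441 * 16 / 16 = 441 BF

441


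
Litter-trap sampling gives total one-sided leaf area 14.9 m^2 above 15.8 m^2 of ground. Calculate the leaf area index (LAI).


Formula: LAI = total leaf area / ground area  (dimensionless)
LAI = 14.9 m^2 / 15.8 m^2
LAI = 0.94

0.94


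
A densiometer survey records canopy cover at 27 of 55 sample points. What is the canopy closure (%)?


Formula: Canopy closure = covered points / total points * 100
Closure = 27 / 55 * 100
Closure = 0.4909 * 100 = 49.1%

49.1


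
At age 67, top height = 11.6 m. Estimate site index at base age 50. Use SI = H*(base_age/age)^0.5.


Formula: SI = H_dom * (base_age / age)^0.5
Age ratio = 50 / 67 = 0.74627
sqrt(age_ratio) = 0.86387
SI = 11.6 * 0.86387 = 10.0 m

10.0


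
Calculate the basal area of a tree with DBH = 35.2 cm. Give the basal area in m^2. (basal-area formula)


Formula: BA = pi * (DBH/2)^2 / 10000  (cm^2 to m^2)
Radius = DBH/2 = 35.2/2 = 17.6 cm
BA = pi * 17.6^2 / 10000
   = 973.1397 cm^2 / 10000
   = 0.0973 m^2

0.0973


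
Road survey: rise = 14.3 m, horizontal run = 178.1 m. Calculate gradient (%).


Formula: Gradient = rise / run * 100
Gradient = 14.3 / 178.1 * 100 = 8.0%

8.0


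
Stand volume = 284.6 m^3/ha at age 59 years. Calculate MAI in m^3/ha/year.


Formula: MAI = Total Volume / Stand Age
MAI = 284.6 m^3/ha / 59 years
MAI = 4.82 m^3/ha/year

4.82


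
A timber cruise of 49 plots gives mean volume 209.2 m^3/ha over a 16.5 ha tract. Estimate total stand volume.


Formula: Total Volume = Mean Volume per ha * Total Area
Total Volume = 209.2 m^3/ha * 16.5 ha
Total Volume = 3452 m^3

3452


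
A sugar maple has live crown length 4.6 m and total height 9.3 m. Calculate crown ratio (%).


Formula: Crown Ratio = (Crown Length / Total Height) * 100
CR = (4.6 m / 9.3 m) * 100
CR = 0.4946 * 100 = 49.5%

49.5


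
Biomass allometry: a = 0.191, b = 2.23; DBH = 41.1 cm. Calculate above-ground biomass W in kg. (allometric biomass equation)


Formula: W = a * DBH^b  (allometric power law)
DBH^b = 41.1^2.23 = 3970.7017
W = 0.191 * 3970.7017 = 758.4 kg

758.4


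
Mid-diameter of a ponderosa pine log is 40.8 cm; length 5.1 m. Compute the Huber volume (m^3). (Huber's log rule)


Huber: V = Am * L,  Am = pi*(Dm/200)^2
Am = pi*(40.8/200)^2 = 0.130741 m^2
V = 0.130741*5.1 = 0.6668 m^3

0.6668


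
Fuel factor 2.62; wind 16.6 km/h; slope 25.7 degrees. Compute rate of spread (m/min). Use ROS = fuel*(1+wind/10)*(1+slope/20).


Formula: ROS = fuel * (1 + wind/10) * (1 + slope/20)
Wind factor = 1 + 16.6/10 = 2.66
Slope factor = 1 + 25.7/20 = 2.285
ROS = 2.62 * 2.66 * 2.285 = 15.92 m/min

15.92


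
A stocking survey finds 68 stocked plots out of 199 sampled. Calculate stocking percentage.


Formula: Stocking % = stocked plots / total plots * 100
Stocking = 68 / 199 * 100
Stocking = 0.3417 * 100 = 34.2%

34.2


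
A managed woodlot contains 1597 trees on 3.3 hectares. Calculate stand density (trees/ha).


Formula: Stand Density = N_trees / Area_ha
Density = 1597 trees / 3.3 ha
Density = 484 trees/ha

484


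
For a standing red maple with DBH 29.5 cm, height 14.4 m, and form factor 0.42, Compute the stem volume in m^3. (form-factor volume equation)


Formula: V = pi * (DBH/200)^2 * H * ff
Radius = DBH/200 = 29.5/200 = 0.1475 m
Radius^2 = 0.1475^2 = 0.02175625 m^2
V = pi * 0.02175625 * 14.4 * 0.42
V = 0.413 m^3

0.413


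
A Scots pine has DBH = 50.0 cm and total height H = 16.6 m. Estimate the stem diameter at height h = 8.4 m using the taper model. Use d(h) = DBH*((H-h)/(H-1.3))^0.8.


Taper: d(h) = DBH * ((H - h) / (H - 1.3))^0.8
Numerator = H - h = 16.6 - 8.4 = 8.2 m
Denominator = H - 1.3 = 16.6 - 1.3 = 15.3 m
Ratio = 8.2 / 15.3 = 0.53595
d = 50.0 * 0.53595^0.8 = 30.4 cm

30.4


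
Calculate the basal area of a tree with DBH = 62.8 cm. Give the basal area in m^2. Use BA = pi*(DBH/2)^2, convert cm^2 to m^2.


Formula: BA = pi * (DBH/2)^2 / 10000  (cm^2 to m^2)
Radius = DBH/2 = 62.8/2 = 31.4 cm
BA = pi * 31.4^2 / 10000
   = 3097.4847 cm^2 / 10000
   = 0.3097 m^2

0.3097


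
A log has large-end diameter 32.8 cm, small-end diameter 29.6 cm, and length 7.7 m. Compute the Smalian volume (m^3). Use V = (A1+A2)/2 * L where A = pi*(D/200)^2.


Smalian: V = (A1 + A2)/2 * L,  A = pi*(D/200)^2
A1 = pi*(32.8/200)^2 = 0.084496 m^2
A2 = pi*(29.6/200)^2 = 0.068813 m^2
V = (0.084496+0.068813)/2*7.7 = 0.5902 m^3

0.5902


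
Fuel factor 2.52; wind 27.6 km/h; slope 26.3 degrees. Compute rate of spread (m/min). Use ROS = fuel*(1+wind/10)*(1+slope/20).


Formula: ROS = fuel * (1 + wind/10) * (1 + slope/20)
Wind factor = 1 + 27.6/10 = 3.76
Slope factor = 1 + 26.3/20 = 2.315
ROS = 2.52 * 3.76 * 2.315 = 21.94 m/min

21.94
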